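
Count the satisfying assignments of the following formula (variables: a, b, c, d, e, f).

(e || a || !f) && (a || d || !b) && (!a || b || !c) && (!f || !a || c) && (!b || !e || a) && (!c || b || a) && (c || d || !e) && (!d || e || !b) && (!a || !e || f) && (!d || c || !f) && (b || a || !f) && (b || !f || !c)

10

There are 2^6 = 64 truth assignments over (a, b, c, d, e, f).
Split on a. With a = true, the clauses containing a are satisfied and !a drops from the rest; 7 of the 2^5 = 32 assignments to the other variables satisfy what remains.
With a = false, by the same count on the reduced clause set, 3 assignments work.
(One model: a=F, b=F, c=F, d=F, e=F, f=F.)
Total: 7 + 3 = 10.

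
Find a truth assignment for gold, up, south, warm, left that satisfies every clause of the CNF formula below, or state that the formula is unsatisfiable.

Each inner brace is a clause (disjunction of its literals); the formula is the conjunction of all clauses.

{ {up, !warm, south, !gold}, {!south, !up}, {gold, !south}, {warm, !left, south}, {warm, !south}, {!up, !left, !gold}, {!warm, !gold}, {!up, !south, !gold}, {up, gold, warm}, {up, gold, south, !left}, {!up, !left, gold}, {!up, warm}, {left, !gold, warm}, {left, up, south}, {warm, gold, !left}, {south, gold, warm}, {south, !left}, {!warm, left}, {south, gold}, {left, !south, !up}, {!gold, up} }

UNSATISFIABLE

Case south = false:
From the singleton clause (!left), left = false.
From the singleton clause (up), up = true.
From the singleton clause (warm), warm = true.
That conflicts with the unit clause (!warm).
That branch fails; take south = true instead.
From the singleton clause (!up), up = false.
From the singleton clause (gold), gold = true.
That conflicts with the unit clause (!gold).
Either choice for south ends in contradiction.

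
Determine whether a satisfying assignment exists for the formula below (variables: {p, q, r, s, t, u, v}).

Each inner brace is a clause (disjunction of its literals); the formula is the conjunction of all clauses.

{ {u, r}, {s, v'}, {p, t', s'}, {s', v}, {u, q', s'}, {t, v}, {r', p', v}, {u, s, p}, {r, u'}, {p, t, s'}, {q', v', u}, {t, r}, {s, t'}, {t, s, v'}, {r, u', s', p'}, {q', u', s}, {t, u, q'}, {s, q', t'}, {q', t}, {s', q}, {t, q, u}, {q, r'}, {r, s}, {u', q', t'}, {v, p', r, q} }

Try u = 1.
The clause (r) is unit, so r = 1.
The clause (q) is unit, so q = 1.
The clause (s) is unit, so s = 1.
The clause (v) is unit, so v = 1.
The clause (t) is unit, so t = 1.
Now (t') is unsatisfied and unit — conflict.
That branch fails; take u = 0 instead.
The clause (r) is unit, so r = 1.
The clause (q) is unit, so q = 1.
The clause (s') is unit, so s = 0.
The clause (v') is unit, so v = 0.
The clause (t) is unit, so t = 1.
Now (t') is unsatisfied and unit — conflict.
Neither u = 1 nor u = 0 works.
No assignment satisfies every clause.

No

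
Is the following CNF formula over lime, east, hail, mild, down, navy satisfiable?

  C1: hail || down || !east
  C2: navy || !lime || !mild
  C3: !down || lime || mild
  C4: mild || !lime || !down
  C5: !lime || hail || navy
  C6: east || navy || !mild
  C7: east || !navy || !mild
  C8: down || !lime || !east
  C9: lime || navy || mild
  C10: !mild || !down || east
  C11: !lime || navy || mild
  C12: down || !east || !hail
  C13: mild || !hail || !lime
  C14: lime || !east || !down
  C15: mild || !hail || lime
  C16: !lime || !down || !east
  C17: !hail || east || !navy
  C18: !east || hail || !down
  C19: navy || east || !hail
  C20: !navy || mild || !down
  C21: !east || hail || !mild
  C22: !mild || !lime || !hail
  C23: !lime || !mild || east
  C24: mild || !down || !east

Branch on hail: set hail = false.
Branch on down: set down = false.
Unit clause (!east) forces east = false.
Branch on lime: set lime = false.
Branch on navy: set navy = true.
Unit clause (!mild) forces mild = false.
All clauses are satisfied.
A satisfying assignment: lime: false; east: false; hail: false; mild: false; down: false; navy: true.

Satisfiable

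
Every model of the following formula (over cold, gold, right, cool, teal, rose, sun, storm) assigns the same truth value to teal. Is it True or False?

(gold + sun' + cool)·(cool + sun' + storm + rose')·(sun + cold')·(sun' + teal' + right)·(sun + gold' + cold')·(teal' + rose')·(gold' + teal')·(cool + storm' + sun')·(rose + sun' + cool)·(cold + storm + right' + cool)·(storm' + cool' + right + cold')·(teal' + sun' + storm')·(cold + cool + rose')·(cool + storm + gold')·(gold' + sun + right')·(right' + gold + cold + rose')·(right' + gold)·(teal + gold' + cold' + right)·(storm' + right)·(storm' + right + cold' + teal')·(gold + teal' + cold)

False

Suppose teal = 1.
Unit clause (rose') forces rose = 0.
Unit clause (gold') forces gold = 0.
Unit clause (right') forces right = 0.
Unit clause (sun') forces sun = 0.
Unit clause (cold') forces cold = 0.
But (cold) is also a unit clause — contradiction.
So every satisfying assignment has teal = False.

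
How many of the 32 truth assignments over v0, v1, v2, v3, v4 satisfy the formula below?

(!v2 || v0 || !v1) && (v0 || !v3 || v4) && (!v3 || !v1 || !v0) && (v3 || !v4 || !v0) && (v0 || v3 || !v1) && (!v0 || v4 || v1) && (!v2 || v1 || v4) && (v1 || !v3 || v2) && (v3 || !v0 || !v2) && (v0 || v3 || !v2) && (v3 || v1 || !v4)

There are 2^5 = 32 truth assignments over (v0, v1, v2, v3, v4).
Split on v3. With v3 = true, the clauses containing v3 are satisfied and !v3 drops from the rest; 3 of the 2^4 = 16 assignments to the other variables satisfy what remains.
With v3 = false, by the same count on the reduced clause set, 2 assignments work.
(One model: v0=F, v1=F, v2=F, v3=F, v4=F.)
Total: 3 + 2 = 5.

5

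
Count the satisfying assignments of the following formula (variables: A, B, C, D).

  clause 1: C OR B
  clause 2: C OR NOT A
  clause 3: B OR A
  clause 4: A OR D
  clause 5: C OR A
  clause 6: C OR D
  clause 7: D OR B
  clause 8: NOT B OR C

4

There are 2^4 = 16 truth assignments over (A, B, C, D).
Check each against the 8 clauses (columns in the order A, B, C, D):
  F F F F  ✗ fails (C OR B)
  F F F T  ✗ fails (C OR B)
  F F T F  ✗ fails (B OR A)
  F F T T  ✗ fails (B OR A)
  F T F F  ✗ fails (A OR D)
  F T F T  ✗ fails (C OR A)
  F T T F  ✗ fails (A OR D)
  F T T T  ✓ satisfies all
  T F F F  ✗ fails (C OR B)
  T F F T  ✗ fails (C OR B)
  T F T F  ✗ fails (D OR B)
  T F T T  ✓ satisfies all
  T T F F  ✗ fails (C OR NOT A)
  T T F T  ✗ fails (C OR NOT A)
  T T T F  ✓ satisfies all
  T T T T  ✓ satisfies all
4 of the 16 rows are models.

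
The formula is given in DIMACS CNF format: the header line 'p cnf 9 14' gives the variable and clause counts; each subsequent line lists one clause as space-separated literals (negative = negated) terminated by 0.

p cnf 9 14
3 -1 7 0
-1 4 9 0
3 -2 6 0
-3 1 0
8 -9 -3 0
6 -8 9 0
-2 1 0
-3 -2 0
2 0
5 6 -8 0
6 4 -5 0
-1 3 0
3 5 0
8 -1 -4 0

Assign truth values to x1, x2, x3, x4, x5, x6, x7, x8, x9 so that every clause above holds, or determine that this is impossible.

UNSATISFIABLE

Unit clause (x2) forces x2 = True.
Unit clause (x1) forces x1 = True.
Unit clause (¬x3) forces x3 = False.
But (x3) is also a unit clause — contradiction.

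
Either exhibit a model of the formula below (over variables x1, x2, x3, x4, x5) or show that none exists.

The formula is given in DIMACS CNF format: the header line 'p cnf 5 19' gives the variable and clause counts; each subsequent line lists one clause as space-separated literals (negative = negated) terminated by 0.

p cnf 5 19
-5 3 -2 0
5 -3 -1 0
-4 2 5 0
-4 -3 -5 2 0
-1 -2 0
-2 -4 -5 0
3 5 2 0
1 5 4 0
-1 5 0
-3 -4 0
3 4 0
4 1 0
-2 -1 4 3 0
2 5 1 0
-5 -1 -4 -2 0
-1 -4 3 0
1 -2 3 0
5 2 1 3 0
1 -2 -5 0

x1: False; x2: False; x3: False; x4: True; x5: True

Suppose x1 = False.
(x4) alone gives x4 = True.
(¬x3) alone gives x3 = False.
(¬x2) alone gives x2 = False.
(x5) alone gives x5 = True.
This assignment satisfies each clause.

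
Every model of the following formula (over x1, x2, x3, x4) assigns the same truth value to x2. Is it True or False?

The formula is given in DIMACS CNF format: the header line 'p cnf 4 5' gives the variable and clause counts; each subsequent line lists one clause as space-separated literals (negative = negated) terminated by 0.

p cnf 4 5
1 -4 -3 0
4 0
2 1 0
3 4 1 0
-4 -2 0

False

Suppose x2 = True.
(x4) alone gives x4 = True.
But (¬x4) is also a unit clause — contradiction.
So every satisfying assignment has x2 = False.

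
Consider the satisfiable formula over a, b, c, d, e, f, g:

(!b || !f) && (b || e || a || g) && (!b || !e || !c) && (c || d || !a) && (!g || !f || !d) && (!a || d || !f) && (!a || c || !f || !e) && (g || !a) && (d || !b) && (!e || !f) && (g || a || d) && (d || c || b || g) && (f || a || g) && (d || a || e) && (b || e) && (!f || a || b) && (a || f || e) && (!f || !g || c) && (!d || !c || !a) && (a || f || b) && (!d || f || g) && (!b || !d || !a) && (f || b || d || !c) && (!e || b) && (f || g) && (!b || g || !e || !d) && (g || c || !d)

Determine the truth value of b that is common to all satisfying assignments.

Suppose b = false.
From the singleton clause (e), e = true.
But (!e) is also a unit clause — contradiction.
So every satisfying assignment has b = True.

True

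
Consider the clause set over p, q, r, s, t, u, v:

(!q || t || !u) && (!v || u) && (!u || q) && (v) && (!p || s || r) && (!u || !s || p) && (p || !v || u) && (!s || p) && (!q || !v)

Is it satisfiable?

From the singleton clause (v), v = true.
From the singleton clause (u), u = true.
From the singleton clause (q), q = true.
Now (!q) is unsatisfied and unit — conflict.
No assignment satisfies every clause.

Unsatisfiable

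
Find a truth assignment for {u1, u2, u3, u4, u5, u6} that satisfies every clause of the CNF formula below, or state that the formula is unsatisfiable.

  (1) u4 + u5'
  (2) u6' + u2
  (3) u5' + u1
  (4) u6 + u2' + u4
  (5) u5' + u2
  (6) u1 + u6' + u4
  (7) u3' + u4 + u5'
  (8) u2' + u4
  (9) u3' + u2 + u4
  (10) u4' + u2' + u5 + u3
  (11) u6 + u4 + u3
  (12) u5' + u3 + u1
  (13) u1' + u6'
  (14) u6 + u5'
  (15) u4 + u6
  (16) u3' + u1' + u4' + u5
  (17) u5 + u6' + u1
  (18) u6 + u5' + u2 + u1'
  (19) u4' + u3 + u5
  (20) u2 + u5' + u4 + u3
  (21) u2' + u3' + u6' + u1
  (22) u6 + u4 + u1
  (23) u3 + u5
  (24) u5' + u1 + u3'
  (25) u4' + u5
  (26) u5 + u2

Suppose u4 = 1.
From the singleton clause (u5), u5 = 1.
From the singleton clause (u1), u1 = 1.
From the singleton clause (u2), u2 = 1.
From the singleton clause (u6'), u6 = 0.
That conflicts with the unit clause (u6).
That branch fails; take u4 = 0 instead.
From the singleton clause (u5'), u5 = 0.
From the singleton clause (u2'), u2 = 0.
That conflicts with the unit clause (u2).
Both values of u4 lead to a conflict.

UNSATISFIABLE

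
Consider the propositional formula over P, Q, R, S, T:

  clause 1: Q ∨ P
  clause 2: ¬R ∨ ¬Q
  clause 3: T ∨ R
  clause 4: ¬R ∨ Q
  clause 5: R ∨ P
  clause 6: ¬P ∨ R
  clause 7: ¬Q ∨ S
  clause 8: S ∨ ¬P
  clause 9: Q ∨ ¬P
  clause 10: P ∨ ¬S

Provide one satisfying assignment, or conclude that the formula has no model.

Try Q = True.
Unit clause (¬R) forces R = False.
Unit clause (T) forces T = True.
Unit clause (P) forces P = True.
Now (¬P) is unsatisfied and unit — conflict.
So Q must be the other value — set Q = False.
Unit clause (P) forces P = True.
Now (¬P) is unsatisfied and unit — conflict.
Either choice for Q ends in contradiction.

UNSATISFIABLE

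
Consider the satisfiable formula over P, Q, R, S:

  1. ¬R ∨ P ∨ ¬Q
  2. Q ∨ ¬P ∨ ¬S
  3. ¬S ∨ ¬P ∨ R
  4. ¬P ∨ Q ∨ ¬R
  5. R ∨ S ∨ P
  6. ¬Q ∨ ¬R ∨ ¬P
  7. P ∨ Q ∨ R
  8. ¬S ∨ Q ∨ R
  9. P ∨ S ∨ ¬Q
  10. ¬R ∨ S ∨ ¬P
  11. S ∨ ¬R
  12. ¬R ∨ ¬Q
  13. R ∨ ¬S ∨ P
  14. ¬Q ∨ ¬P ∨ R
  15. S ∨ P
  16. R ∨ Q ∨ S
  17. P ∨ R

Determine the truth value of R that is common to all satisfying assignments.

True

Suppose R = False.
(P) alone gives P = True.
(¬S) alone gives S = False.
(¬Q) alone gives Q = False.
That conflicts with the unit clause (Q).
So every satisfying assignment has R = True.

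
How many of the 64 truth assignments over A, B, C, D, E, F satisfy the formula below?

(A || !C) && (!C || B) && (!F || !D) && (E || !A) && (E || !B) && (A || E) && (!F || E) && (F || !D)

10

There are 2^6 = 64 truth assignments over (A, B, C, D, E, F).
Split on E. With E = true, the clauses containing E are satisfied and !E drops from the rest; 10 of the 2^5 = 32 assignments to the other variables satisfy what remains.
With E = false, by the same count on the reduced clause set, 0 assignments work.
Total: 10 + 0 = 10.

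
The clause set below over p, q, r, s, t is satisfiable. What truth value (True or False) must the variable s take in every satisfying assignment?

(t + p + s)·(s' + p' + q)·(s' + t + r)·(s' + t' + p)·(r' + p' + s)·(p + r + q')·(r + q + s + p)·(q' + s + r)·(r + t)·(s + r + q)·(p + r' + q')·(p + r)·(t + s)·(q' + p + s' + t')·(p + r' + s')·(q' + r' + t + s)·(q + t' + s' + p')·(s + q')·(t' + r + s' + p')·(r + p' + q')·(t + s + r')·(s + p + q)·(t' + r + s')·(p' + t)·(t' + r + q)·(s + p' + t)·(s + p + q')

True

Suppose s = 0.
From the singleton clause (t), t = 1.
From the singleton clause (q'), q = 0.
From the singleton clause (r), r = 1.
From the singleton clause (p'), p = 0.
But (p) is also a unit clause — contradiction.
So every satisfying assignment has s = True.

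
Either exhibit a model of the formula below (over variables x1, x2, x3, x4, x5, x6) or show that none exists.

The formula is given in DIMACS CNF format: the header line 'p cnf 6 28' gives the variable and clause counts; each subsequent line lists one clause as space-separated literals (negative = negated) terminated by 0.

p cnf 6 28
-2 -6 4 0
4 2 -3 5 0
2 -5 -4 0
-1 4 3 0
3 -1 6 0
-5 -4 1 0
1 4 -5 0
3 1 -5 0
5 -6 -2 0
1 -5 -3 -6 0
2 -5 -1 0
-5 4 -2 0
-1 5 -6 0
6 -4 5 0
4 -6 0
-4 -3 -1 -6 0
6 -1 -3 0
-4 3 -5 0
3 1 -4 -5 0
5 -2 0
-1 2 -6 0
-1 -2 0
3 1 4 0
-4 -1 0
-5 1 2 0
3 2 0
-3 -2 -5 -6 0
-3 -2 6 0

x1: False, x2: False, x3: True, x4: True, x5: False, x6: True

Try x4 = True.
The clause (¬x1) is unit, so x1 = False.
The clause (¬x5) is unit, so x5 = False.
The clause (x6) is unit, so x6 = True.
The clause (¬x2) is unit, so x2 = False.
The clause (x3) is unit, so x3 = True.
This assignment satisfies each clause.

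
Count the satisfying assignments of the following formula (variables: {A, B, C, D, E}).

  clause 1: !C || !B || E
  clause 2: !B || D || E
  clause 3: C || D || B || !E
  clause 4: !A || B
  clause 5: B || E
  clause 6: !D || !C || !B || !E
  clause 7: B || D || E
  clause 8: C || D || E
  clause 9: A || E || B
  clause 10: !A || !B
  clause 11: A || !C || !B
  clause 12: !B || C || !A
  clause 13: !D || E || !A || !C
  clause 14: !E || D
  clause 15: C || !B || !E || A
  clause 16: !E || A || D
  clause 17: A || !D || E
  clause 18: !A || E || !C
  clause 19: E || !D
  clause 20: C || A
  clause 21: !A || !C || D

There are 2^5 = 32 truth assignments over (A, B, C, D, E).
Split on D. With D = true, the clauses containing D are satisfied and !D drops from the rest; 1 of the 2^4 = 16 assignments to the other variables satisfy what remains.
With D = false, by the same count on the reduced clause set, 0 assignments work.
(One model: A=F, B=F, C=T, D=T, E=T.)
Total: 1 + 0 = 1.

1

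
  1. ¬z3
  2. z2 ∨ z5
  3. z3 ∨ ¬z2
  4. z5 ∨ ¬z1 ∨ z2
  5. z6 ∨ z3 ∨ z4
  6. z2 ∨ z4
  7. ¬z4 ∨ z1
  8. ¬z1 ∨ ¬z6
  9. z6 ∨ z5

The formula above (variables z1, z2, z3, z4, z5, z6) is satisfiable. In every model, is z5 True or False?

True

Suppose z5 = False.
(¬z3) alone gives z3 = False.
(z2) alone gives z2 = True.
That conflicts with the unit clause (¬z2).
So every satisfying assignment has z5 = True.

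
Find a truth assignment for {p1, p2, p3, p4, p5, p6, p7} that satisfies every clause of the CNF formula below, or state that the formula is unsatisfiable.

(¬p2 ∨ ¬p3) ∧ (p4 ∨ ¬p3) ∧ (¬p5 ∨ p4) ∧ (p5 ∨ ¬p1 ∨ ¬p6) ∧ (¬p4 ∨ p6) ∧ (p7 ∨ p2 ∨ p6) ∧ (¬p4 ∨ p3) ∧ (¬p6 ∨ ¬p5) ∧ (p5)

UNSATISFIABLE

From the singleton clause (p5), p5 = True.
From the singleton clause (p4), p4 = True.
From the singleton clause (p6), p6 = True.
That conflicts with the unit clause (¬p6).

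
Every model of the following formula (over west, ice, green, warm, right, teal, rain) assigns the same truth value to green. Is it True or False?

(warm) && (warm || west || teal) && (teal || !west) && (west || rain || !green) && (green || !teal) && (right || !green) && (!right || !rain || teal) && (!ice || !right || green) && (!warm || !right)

Suppose green = true.
From the singleton clause (warm), warm = true.
From the singleton clause (right), right = true.
But (!right) is also a unit clause — contradiction.
So every satisfying assignment has green = False.

False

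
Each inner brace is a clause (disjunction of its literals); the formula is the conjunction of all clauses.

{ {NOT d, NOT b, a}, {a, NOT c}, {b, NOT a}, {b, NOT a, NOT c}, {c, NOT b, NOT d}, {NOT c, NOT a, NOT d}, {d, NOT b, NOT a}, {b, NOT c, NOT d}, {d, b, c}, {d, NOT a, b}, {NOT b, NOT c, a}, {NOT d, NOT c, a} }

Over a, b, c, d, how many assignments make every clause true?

2

There are 2^4 = 16 truth assignments over (a, b, c, d).
Check each against the 12 clauses (columns in the order a, b, c, d):
  F F F F  ✗ fails (d OR b OR c)
  F F F T  ✓ satisfies all
  F F T F  ✗ fails (a OR NOT c)
  F F T T  ✗ fails (a OR NOT c)
  F T F F  ✓ satisfies all
  F T F T  ✗ fails (NOT d OR NOT b OR a)
  F T T F  ✗ fails (a OR NOT c)
  F T T T  ✗ fails (NOT d OR NOT b OR a)
  T F F F  ✗ fails (b OR NOT a)
  T F F T  ✗ fails (b OR NOT a)
  T F T F  ✗ fails (b OR NOT a)
  T F T T  ✗ fails (b OR NOT a)
  T T F F  ✗ fails (d OR NOT b OR NOT a)
  T T F T  ✗ fails (c OR NOT b OR NOT d)
  T T T F  ✗ fails (d OR NOT b OR NOT a)
  T T T T  ✗ fails (NOT c OR NOT a OR NOT d)
2 of the 16 rows are models.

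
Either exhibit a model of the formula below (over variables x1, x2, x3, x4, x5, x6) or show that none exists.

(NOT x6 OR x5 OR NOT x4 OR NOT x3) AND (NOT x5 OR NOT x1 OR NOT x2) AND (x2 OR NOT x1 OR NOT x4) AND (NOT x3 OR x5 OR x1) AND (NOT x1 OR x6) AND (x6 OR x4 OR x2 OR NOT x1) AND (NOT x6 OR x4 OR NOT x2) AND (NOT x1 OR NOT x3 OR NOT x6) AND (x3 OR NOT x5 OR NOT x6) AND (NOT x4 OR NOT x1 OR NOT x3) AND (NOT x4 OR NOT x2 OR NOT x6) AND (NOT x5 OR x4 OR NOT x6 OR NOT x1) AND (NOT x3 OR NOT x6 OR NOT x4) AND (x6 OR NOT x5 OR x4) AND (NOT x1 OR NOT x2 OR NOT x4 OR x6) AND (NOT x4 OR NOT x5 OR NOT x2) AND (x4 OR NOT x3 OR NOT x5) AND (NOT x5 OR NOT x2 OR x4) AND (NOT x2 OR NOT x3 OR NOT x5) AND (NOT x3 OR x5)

x1: false,  x2: false,  x3: false,  x4: true,  x5: false,  x6: true

Suppose x1 = false.
Suppose x3 = false.
Suppose x5 = false.
Suppose x6 = true.
Suppose x4 = true.
From the singleton clause (NOT x2), x2 = false.
All clauses are satisfied.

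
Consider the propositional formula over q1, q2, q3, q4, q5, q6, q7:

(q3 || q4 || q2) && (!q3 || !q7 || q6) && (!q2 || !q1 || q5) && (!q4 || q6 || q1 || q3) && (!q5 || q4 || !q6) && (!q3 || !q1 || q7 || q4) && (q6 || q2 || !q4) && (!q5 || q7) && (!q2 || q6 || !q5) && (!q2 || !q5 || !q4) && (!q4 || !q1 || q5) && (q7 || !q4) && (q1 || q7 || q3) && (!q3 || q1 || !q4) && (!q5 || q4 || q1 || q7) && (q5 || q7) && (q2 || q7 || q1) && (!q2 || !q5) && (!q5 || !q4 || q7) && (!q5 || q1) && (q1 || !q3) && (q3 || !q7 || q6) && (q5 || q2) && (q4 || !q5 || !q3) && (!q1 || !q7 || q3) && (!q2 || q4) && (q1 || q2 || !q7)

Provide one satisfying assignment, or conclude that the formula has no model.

q1=true; q2=false; q3=true; q4=true; q5=true; q6=true; q7=true

Suppose q5 = true.
The clause (q7) is unit, so q7 = true.
The clause (!q2) is unit, so q2 = false.
The clause (q1) is unit, so q1 = true.
The clause (q3) is unit, so q3 = true.
The clause (q6) is unit, so q6 = true.
The clause (q4) is unit, so q4 = true.
This assignment satisfies each clause.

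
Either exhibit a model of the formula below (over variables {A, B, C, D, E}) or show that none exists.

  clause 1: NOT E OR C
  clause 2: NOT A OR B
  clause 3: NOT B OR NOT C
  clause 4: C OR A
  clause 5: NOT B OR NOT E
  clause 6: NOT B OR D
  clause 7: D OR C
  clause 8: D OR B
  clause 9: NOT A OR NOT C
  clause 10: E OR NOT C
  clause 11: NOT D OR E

A ↦ false; B ↦ false; C ↦ true; D ↦ true; E ↦ true

Suppose E = true.
The clause (C) is unit, so C = true.
The clause (NOT B) is unit, so B = false.
The clause (NOT A) is unit, so A = false.
The clause (D) is unit, so D = true.
Every clause now holds.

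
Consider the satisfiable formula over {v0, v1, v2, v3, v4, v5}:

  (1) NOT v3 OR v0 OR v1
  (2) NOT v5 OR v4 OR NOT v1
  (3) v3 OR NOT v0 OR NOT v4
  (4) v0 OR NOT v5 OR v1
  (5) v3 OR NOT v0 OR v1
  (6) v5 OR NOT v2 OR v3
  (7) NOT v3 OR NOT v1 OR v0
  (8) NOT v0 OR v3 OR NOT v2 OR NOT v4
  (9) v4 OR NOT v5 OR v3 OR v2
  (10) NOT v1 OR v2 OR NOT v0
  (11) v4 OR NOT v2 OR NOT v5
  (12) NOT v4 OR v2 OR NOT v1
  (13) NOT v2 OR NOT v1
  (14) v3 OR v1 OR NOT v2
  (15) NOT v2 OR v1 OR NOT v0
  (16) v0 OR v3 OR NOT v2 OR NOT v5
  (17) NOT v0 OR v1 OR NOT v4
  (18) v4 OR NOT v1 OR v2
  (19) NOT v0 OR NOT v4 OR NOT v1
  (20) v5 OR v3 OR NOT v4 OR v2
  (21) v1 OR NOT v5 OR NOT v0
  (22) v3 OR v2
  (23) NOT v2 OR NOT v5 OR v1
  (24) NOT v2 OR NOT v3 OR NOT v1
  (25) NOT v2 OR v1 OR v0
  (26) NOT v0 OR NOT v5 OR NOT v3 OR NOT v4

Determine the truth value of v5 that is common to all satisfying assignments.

Suppose v5 = true.
Try v4 = true.
Try v3 = true.
From the singleton clause (NOT v0), v0 = false.
From the singleton clause (v1), v1 = true.
But (NOT v1) is also a unit clause — contradiction.
So v3 must be the other value — set v3 = false.
From the singleton clause (NOT v0), v0 = false.
From the singleton clause (v1), v1 = true.
From the singleton clause (v2), v2 = true.
But (NOT v2) is also a unit clause — contradiction.
Either choice for v3 ends in contradiction.
So v4 must be the other value — set v4 = false.
From the singleton clause (NOT v1), v1 = false.
From the singleton clause (v0), v0 = true.
But (NOT v0) is also a unit clause — contradiction.
Either choice for v4 ends in contradiction.
So every satisfying assignment has v5 = False.

False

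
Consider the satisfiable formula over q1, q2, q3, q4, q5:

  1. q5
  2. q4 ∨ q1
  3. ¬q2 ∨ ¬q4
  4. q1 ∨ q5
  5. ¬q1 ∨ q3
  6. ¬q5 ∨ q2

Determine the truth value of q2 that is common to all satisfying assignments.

Suppose q2 = False.
(q5) alone gives q5 = True.
But (¬q5) is also a unit clause — contradiction.
So every satisfying assignment has q2 = True.

True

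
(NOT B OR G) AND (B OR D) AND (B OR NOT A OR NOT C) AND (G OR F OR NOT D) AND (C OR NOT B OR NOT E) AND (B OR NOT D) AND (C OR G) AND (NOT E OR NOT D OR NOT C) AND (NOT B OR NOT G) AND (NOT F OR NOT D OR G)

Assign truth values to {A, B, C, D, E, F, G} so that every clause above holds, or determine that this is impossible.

UNSATISFIABLE

Branch on B: set B = false.
(D) alone gives D = true.
That conflicts with the unit clause (NOT D).
So B must be the other value — set B = true.
(G) alone gives G = true.
That conflicts with the unit clause (NOT G).
Either choice for B ends in contradiction.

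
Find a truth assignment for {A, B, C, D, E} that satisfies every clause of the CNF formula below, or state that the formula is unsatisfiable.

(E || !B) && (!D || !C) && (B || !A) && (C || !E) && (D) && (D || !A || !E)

Unit clause (D) forces D = true.
Unit clause (!C) forces C = false.
Unit clause (!E) forces E = false.
Unit clause (!B) forces B = false.
Unit clause (!A) forces A = false.
This assignment satisfies each clause.

A ↦ false; B ↦ false; C ↦ false; D ↦ true; E ↦ false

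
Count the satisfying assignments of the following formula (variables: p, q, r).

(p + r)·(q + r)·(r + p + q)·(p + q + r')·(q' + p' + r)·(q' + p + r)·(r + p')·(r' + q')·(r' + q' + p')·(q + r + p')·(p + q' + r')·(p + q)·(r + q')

There are 2^3 = 8 truth assignments over (p, q, r).
Check each against the 13 clauses (columns in the order p, q, r):
  F F F  ✗ fails (p + r)
  F F T  ✗ fails (p + q + r')
  F T F  ✗ fails (p + r)
  F T T  ✗ fails (r' + q')
  T F F  ✗ fails (q + r)
  T F T  ✓ satisfies all
  T T F  ✗ fails (q' + p' + r)
  T T T  ✗ fails (r' + q')
1 of the 8 rows is a model.

1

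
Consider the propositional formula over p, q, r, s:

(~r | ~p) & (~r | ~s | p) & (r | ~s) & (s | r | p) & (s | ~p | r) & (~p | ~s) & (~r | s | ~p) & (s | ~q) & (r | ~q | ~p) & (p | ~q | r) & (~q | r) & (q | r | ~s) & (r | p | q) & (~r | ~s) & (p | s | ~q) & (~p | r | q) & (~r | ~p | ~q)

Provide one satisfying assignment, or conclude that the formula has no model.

p=0; q=0; r=1; s=0

Suppose r = 1.
The clause (~p) is unit, so p = 0.
The clause (~s) is unit, so s = 0.
The clause (~q) is unit, so q = 0.
Every clause now holds.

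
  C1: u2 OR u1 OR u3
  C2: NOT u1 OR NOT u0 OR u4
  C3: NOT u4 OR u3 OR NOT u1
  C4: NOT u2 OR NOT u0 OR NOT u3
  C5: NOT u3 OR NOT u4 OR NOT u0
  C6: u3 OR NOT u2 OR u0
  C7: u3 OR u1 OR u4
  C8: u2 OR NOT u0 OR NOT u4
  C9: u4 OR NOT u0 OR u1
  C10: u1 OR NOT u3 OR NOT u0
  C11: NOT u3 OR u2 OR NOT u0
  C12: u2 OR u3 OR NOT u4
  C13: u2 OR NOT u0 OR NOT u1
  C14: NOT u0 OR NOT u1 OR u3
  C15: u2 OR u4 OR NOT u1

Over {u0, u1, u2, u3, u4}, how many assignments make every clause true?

8

There are 2^5 = 32 truth assignments over (u0, u1, u2, u3, u4).
Split on u4. With u4 = true, the clauses containing u4 are satisfied and NOT u4 drops from the rest; 5 of the 2^4 = 16 assignments to the other variables satisfy what remains.
With u4 = false, by the same count on the reduced clause set, 3 assignments work.
(One model: u0=F, u1=F, u2=F, u3=T, u4=F.)
Total: 5 + 3 = 8.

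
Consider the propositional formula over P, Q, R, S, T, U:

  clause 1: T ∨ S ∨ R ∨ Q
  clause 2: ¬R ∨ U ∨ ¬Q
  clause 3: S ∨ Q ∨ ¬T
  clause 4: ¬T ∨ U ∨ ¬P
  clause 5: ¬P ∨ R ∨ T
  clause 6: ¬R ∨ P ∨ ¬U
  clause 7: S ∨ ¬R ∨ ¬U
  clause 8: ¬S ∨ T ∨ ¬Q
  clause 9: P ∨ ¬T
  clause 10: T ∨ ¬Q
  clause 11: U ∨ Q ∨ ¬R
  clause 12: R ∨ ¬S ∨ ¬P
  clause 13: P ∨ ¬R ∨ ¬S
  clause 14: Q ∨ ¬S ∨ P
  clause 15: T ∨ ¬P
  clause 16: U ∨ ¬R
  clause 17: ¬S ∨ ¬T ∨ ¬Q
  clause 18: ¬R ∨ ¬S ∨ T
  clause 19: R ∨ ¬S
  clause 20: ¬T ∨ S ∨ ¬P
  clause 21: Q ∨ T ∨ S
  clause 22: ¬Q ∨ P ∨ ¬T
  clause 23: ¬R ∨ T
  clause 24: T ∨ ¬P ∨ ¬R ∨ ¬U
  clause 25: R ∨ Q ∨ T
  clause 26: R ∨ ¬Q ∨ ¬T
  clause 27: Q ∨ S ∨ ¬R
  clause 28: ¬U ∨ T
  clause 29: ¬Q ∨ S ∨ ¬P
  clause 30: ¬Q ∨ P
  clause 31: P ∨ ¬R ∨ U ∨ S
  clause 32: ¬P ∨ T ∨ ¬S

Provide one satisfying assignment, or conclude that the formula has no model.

P ↦ True,  Q ↦ False,  R ↦ True,  S ↦ True,  T ↦ True,  U ↦ True

Case P = True:
(T) alone gives T = True.
(U) alone gives U = True.
(S) alone gives S = True.
(R) alone gives R = True.
(¬Q) alone gives Q = False.
All clauses are satisfied.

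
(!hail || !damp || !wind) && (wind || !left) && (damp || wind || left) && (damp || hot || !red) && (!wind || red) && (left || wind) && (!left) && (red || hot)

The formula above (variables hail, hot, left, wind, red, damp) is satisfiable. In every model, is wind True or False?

Suppose wind = false.
(!left) alone gives left = false.
But (left) is also a unit clause — contradiction.
So every satisfying assignment has wind = True.

True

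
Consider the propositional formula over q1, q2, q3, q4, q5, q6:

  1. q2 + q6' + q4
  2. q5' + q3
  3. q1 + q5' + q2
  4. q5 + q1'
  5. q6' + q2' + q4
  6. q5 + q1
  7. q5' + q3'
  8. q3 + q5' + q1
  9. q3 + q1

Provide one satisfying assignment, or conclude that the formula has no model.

UNSATISFIABLE

Try q5 = 0.
Unit clause (q1') forces q1 = 0.
That conflicts with the unit clause (q1).
Backtrack on q5: now try q5 = 1.
Unit clause (q3) forces q3 = 1.
That conflicts with the unit clause (q3').
Neither q5 = 1 nor q5 = 0 works.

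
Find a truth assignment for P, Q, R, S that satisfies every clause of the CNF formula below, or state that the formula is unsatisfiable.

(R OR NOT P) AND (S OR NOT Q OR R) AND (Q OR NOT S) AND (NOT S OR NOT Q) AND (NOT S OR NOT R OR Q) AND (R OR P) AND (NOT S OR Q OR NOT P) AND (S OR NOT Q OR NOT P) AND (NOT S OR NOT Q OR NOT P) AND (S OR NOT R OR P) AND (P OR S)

Case R = true:
Case Q = false:
Unit clause (NOT S) forces S = false.
Unit clause (P) forces P = true.
This assignment satisfies each clause.

P: true; Q: false; R: true; S: false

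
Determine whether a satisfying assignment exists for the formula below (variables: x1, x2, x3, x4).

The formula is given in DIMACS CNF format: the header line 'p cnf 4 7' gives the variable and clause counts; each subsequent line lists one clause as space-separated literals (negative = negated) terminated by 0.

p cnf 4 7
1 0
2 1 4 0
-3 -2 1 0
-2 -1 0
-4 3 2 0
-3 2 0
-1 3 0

No, unsatisfiable

The clause (x1) is unit, so x1 = True.
The clause (¬x2) is unit, so x2 = False.
The clause (¬x3) is unit, so x3 = False.
That conflicts with the unit clause (x3).
No assignment satisfies every clause.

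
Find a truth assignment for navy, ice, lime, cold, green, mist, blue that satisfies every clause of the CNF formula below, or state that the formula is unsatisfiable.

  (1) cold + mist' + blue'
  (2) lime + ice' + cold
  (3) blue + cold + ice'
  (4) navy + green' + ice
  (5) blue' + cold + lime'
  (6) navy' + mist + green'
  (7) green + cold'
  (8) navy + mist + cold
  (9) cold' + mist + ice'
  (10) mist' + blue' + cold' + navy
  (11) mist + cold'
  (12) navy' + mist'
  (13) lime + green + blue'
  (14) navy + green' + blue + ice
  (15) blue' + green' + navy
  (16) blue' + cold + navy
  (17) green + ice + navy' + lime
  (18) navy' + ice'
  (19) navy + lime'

Suppose green = 0.
Unit clause (cold') forces cold = 0.
Suppose mist = 1.
Unit clause (blue') forces blue = 0.
Unit clause (ice') forces ice = 0.
Unit clause (navy') forces navy = 0.
Unit clause (lime') forces lime = 0.
Every clause now holds.

navy: 0,  ice: 0,  lime: 0,  cold: 0,  green: 0,  mist: 1,  blue: 0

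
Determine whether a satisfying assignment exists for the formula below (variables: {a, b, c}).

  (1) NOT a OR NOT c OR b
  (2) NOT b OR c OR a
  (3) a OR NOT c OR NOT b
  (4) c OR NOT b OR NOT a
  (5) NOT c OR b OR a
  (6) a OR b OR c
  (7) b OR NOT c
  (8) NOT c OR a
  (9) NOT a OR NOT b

Case b = false:
The clause (NOT c) is unit, so c = false.
The clause (a) is unit, so a = true.
This assignment satisfies each clause.
A satisfying assignment: a: true, b: false, c: false.

Satisfiable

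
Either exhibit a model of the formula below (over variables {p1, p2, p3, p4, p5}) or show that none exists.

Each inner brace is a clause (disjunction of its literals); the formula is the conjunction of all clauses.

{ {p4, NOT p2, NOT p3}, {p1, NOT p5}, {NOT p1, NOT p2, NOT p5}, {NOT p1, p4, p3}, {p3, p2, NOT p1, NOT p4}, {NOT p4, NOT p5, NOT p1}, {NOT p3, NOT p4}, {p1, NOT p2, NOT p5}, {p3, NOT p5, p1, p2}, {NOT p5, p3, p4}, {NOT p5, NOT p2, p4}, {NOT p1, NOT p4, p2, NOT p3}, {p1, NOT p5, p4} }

p1 ↦ true, p2 ↦ false, p3 ↦ true, p4 ↦ false, p5 ↦ true

Case p1 = true:
Case p2 = false:
Case p4 = false:
The clause (p3) is unit, so p3 = true.
Every clause is now satisfied; p5 is unconstrained.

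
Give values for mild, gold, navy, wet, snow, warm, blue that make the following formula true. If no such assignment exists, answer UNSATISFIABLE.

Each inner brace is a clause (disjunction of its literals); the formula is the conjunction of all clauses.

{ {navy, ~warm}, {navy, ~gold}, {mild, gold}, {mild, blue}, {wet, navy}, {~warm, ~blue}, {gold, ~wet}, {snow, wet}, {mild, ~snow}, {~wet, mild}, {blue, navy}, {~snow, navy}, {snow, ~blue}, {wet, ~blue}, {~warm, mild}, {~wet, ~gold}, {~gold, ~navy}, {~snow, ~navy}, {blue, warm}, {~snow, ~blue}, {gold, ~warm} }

Try navy = 1.
(~gold) alone gives gold = 0.
(mild) alone gives mild = 1.
(~wet) alone gives wet = 0.
(snow) alone gives snow = 1.
But (~snow) is also a unit clause — contradiction.
So navy must be the other value — set navy = 0.
(~warm) alone gives warm = 0.
(~gold) alone gives gold = 0.
(mild) alone gives mild = 1.
(wet) alone gives wet = 1.
But (~wet) is also a unit clause — contradiction.
Either choice for navy ends in contradiction.

UNSATISFIABLE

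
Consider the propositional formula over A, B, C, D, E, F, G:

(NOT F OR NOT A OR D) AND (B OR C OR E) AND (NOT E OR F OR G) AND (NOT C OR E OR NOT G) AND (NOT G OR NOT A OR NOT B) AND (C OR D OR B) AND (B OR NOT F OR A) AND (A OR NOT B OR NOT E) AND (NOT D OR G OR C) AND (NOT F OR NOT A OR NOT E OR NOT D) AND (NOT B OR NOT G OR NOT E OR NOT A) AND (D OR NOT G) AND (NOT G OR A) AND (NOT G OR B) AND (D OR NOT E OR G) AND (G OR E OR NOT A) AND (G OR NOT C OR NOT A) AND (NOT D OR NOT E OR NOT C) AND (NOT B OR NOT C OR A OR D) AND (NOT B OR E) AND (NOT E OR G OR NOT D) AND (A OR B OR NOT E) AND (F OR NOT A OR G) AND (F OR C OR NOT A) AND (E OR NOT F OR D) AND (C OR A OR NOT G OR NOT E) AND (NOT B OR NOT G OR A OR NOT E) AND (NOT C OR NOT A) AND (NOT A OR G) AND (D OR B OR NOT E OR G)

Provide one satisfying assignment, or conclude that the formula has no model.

A=false,  B=false,  C=true,  D=false,  E=false,  F=false,  G=false

Suppose D = false.
Unit clause (NOT G) forces G = false.
Unit clause (NOT E) forces E = false.
Unit clause (NOT A) forces A = false.
Unit clause (NOT B) forces B = false.
Unit clause (C) forces C = true.
Unit clause (NOT F) forces F = false.
All clauses are satisfied.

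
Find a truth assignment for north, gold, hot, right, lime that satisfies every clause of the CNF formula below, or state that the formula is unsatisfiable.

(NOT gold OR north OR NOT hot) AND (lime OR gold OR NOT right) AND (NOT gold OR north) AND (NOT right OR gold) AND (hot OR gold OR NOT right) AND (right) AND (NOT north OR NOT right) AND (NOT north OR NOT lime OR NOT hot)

From the singleton clause (right), right = true.
From the singleton clause (gold), gold = true.
From the singleton clause (north), north = true.
But (NOT north) is also a unit clause — contradiction.

UNSATISFIABLE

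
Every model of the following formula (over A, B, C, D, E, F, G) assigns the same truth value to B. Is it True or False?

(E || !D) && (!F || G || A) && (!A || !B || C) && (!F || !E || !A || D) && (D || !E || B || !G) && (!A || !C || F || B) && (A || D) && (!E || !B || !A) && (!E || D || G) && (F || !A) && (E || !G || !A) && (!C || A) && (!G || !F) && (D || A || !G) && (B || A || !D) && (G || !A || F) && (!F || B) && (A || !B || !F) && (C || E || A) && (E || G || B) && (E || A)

Suppose B = false.
(!F) alone gives F = false.
(!A) alone gives A = false.
(D) alone gives D = true.
Now (!D) is unsatisfied and unit — conflict.
So every satisfying assignment has B = True.

True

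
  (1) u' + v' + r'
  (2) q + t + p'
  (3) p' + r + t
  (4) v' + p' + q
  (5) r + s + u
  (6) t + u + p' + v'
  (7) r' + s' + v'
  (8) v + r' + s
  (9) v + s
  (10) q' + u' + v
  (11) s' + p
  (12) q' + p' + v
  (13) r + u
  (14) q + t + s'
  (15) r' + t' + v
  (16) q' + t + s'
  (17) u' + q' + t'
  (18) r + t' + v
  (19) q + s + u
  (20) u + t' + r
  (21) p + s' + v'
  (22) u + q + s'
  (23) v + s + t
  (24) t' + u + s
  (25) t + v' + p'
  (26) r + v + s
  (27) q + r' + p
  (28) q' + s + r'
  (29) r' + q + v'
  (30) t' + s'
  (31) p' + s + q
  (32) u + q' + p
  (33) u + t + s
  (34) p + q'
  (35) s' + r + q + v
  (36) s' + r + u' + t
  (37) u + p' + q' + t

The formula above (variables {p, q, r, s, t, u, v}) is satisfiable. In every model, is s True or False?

Suppose s = 1.
Unit clause (p) forces p = 1.
Unit clause (t') forces t = 0.
Unit clause (q) forces q = 1.
That conflicts with the unit clause (q').
So every satisfying assignment has s = False.

False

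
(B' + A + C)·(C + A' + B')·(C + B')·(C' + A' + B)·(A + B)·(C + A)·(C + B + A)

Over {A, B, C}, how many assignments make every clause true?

3

There are 2^3 = 8 truth assignments over (A, B, C).
Split on B. With B = 1, the clauses containing B are satisfied and B' drops from the rest; 2 of the 2^2 = 4 assignments to the other variables satisfy what remains.
With B = 0, by the same count on the reduced clause set, 1 assignment works.
(One model: A=F, B=T, C=T.)
Total: 2 + 1 = 3.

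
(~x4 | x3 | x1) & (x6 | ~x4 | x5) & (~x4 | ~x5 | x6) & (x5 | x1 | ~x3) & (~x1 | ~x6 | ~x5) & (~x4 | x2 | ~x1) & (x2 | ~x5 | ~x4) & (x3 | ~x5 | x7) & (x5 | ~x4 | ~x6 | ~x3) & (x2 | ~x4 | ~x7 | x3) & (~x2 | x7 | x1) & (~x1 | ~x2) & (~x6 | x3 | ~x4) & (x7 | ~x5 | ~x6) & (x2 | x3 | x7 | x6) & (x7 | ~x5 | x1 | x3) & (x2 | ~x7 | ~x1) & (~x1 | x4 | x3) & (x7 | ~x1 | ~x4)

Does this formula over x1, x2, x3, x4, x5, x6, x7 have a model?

Branch on x1: set x1 = 0.
Branch on x4: set x4 = 0.
Branch on x5: set x5 = 1.
Branch on x3: set x3 = 0.
The clause (x7) is unit, so x7 = 1.
All clauses hold; x2, x6 can take either value.
A satisfying assignment: x1 ↦ 0; x2 ↦ 0; x3 ↦ 0; x4 ↦ 0; x5 ↦ 1; x6 ↦ 1; x7 ↦ 1.

Yes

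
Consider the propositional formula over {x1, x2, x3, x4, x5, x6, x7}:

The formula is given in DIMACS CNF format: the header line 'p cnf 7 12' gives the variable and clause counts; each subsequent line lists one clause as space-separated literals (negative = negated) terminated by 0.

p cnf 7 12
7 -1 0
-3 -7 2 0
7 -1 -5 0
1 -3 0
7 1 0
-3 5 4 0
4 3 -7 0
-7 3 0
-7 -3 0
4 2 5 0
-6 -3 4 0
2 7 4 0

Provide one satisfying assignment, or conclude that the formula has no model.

UNSATISFIABLE

Try x7 = True.
Unit clause (x3) forces x3 = True.
But (¬x3) is also a unit clause — contradiction.
Backtrack on x7: now try x7 = False.
Unit clause (¬x1) forces x1 = False.
But (x1) is also a unit clause — contradiction.
Neither x7 = True nor x7 = False works.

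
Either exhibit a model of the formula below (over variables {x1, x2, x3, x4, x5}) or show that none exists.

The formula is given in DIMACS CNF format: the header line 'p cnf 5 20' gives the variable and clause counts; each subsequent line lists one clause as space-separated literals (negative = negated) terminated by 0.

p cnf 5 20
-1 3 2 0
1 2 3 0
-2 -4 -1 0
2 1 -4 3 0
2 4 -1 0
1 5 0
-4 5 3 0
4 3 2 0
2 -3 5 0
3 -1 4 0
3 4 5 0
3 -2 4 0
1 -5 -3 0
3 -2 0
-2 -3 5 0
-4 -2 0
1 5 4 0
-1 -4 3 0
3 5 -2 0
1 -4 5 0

x1: True,  x2: True,  x3: True,  x4: False,  x5: True

Try x1 = True.
Try x3 = True.
Try x2 = True.
Unit clause (¬x4) forces x4 = False.
Unit clause (x5) forces x5 = True.
This assignment satisfies each clause.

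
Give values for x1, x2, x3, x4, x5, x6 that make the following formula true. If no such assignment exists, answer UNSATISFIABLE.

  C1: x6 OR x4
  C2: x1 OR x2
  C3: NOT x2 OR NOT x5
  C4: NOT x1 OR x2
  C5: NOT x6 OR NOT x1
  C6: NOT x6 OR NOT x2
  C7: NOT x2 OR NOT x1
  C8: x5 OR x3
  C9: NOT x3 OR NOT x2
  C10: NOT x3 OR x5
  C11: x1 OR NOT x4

Case x6 = true:
(NOT x1) alone gives x1 = false.
(x2) alone gives x2 = true.
But (NOT x2) is also a unit clause — contradiction.
Undo x6 and try x6 = false.
(x4) alone gives x4 = true.
(x1) alone gives x1 = true.
(x2) alone gives x2 = true.
But (NOT x2) is also a unit clause — contradiction.
Both values of x6 lead to a conflict.

UNSATISFIABLE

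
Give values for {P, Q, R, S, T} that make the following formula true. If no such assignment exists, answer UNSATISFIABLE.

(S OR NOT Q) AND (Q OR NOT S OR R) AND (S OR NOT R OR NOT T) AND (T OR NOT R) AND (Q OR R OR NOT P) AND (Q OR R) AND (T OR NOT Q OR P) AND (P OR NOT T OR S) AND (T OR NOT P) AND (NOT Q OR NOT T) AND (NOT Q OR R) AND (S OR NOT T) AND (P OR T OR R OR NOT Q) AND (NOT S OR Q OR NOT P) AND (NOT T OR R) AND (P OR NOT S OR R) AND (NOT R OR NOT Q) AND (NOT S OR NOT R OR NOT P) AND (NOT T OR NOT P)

Branch on S: set S = true.
Branch on Q: set Q = false.
From the singleton clause (R), R = true.
From the singleton clause (T), T = true.
From the singleton clause (NOT P), P = false.
This assignment satisfies each clause.

P ↦ false; Q ↦ false; R ↦ true; S ↦ true; T ↦ true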